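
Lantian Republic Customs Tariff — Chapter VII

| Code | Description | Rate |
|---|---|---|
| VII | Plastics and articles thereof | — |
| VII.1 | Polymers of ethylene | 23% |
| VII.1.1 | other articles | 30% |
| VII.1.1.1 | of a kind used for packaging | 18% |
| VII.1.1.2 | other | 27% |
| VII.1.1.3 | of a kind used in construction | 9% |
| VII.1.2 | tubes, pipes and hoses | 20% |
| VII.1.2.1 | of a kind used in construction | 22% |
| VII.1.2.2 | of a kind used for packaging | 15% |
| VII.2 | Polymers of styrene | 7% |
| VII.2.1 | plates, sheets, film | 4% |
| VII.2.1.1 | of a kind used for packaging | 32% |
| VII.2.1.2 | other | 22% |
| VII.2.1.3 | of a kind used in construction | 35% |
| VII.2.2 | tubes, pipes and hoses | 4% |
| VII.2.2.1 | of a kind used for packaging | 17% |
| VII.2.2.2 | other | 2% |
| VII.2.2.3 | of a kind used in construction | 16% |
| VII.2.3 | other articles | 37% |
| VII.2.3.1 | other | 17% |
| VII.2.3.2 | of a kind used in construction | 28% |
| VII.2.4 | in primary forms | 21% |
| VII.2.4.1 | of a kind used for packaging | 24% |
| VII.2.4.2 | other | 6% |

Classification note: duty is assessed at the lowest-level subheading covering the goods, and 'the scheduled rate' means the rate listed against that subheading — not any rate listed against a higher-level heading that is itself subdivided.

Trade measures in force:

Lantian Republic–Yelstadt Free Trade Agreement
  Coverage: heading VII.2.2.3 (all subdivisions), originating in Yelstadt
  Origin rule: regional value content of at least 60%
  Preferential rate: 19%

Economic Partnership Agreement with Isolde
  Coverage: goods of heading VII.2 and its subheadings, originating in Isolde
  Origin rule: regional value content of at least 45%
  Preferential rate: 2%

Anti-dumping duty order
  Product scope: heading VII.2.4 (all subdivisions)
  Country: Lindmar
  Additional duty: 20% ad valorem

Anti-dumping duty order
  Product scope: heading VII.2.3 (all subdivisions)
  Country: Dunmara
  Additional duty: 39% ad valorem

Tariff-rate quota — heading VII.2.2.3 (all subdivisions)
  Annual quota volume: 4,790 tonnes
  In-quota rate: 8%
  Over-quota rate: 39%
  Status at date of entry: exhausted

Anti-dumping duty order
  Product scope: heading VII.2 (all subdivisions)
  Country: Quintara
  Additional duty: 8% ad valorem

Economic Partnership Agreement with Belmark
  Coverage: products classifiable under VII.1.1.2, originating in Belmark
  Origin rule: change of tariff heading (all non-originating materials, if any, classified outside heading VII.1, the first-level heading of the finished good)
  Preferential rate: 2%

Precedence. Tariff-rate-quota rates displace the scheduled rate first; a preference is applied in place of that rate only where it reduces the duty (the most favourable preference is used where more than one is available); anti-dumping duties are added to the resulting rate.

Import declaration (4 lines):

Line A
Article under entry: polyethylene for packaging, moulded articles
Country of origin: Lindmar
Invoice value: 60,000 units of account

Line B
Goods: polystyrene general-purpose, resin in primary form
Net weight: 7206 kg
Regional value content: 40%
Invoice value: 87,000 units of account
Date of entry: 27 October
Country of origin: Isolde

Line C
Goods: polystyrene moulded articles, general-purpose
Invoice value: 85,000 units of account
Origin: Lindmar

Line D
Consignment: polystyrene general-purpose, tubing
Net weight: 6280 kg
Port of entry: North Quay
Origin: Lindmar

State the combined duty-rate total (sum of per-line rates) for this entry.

43%

Line A: polyethylene → VII.1; moulded articles → VII.1.1; for packaging → VII.1.1.1. Scheduled 18%. No special measure applies. → 18%.
Line B: polystyrene → VII.2; resin in primary form → VII.2.4; general-purpose → VII.2.4.2. Scheduled 6%. Isolde agreement on VII.2: RVC < 45%. → 6%.
Line C: polystyrene → VII.2; moulded articles → VII.2.3; general-purpose → VII.2.3.1. Scheduled 17%. No special measure applies. → 17%.
Line D: polystyrene → VII.2; tubing → VII.2.2; general-purpose → VII.2.2.2. Scheduled 2%. No special measure applies. → 2%.
Sum: 18% + 6% + 17% + 2% = 43%.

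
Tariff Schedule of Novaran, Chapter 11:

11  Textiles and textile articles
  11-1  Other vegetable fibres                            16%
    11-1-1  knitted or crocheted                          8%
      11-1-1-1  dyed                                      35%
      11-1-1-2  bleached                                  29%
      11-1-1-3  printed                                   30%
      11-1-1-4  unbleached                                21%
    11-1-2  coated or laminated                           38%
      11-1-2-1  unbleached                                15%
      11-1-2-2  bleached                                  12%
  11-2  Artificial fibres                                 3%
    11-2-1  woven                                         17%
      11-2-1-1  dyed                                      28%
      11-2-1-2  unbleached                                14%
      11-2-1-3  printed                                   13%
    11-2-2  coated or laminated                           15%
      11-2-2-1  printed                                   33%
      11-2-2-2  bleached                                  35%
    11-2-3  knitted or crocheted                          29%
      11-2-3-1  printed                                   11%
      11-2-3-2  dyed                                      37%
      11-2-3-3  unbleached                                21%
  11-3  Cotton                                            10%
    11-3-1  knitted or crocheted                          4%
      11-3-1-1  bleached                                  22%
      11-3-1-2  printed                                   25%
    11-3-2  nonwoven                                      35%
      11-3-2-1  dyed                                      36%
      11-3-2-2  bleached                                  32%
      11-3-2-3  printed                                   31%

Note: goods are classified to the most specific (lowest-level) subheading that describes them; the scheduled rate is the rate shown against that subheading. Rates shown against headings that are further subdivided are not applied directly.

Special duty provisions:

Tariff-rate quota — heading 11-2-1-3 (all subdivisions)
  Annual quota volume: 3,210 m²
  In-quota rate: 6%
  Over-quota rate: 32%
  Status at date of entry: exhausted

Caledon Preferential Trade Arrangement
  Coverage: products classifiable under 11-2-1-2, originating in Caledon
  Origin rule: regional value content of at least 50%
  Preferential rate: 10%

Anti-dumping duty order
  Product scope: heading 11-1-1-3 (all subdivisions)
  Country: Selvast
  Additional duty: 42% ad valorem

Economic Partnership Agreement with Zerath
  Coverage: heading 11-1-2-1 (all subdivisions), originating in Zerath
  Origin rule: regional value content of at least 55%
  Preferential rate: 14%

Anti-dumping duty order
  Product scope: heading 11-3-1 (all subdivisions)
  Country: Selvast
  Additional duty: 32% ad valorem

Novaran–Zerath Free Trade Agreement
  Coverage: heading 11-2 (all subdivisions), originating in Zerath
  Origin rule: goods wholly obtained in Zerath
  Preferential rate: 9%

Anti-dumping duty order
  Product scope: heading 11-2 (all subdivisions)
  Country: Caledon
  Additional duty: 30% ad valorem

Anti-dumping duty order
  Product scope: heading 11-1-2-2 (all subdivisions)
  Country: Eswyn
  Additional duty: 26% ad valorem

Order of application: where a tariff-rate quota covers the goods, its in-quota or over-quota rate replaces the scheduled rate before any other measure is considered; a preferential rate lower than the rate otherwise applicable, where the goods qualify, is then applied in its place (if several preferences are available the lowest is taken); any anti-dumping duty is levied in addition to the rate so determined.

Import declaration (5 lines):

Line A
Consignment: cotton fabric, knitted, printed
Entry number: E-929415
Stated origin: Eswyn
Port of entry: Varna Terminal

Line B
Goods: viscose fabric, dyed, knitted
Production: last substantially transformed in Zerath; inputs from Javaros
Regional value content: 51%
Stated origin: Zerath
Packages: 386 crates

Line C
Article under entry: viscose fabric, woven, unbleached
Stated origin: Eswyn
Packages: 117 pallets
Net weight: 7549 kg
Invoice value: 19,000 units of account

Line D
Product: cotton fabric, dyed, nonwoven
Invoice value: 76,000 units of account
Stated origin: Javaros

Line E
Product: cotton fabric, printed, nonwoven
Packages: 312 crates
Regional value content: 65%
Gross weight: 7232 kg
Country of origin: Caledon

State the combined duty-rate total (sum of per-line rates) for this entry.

143%

Line A: cotton → 11-3; knitted → 11-3-1; printed → 11-3-1-2. Scheduled 25%. No special measure applies. → 25%.
Line B: viscose → 11-2; knitted → 11-2-3; dyed → 11-2-3-2. Scheduled 37%. Zerath agreement on 11-1-2-1: 11-2-3-2 not covered; Zerath agreement on 11-2: not wholly obtained. → 37%.
Line C: viscose → 11-2; woven → 11-2-1; unbleached → 11-2-1-2. Scheduled 14%. No special measure applies. → 14%.
Line D: cotton → 11-3; nonwoven → 11-3-2; dyed → 11-3-2-1. Scheduled 36%. No special measure applies. → 36%.
Line E: cotton → 11-3; nonwoven → 11-3-2; printed → 11-3-2-3. Scheduled 31%. Caledon agreement on 11-2-1-2: 11-3-2-3 not covered. → 31%.
Sum: 25% + 37% + 14% + 36% + 31% = 143%.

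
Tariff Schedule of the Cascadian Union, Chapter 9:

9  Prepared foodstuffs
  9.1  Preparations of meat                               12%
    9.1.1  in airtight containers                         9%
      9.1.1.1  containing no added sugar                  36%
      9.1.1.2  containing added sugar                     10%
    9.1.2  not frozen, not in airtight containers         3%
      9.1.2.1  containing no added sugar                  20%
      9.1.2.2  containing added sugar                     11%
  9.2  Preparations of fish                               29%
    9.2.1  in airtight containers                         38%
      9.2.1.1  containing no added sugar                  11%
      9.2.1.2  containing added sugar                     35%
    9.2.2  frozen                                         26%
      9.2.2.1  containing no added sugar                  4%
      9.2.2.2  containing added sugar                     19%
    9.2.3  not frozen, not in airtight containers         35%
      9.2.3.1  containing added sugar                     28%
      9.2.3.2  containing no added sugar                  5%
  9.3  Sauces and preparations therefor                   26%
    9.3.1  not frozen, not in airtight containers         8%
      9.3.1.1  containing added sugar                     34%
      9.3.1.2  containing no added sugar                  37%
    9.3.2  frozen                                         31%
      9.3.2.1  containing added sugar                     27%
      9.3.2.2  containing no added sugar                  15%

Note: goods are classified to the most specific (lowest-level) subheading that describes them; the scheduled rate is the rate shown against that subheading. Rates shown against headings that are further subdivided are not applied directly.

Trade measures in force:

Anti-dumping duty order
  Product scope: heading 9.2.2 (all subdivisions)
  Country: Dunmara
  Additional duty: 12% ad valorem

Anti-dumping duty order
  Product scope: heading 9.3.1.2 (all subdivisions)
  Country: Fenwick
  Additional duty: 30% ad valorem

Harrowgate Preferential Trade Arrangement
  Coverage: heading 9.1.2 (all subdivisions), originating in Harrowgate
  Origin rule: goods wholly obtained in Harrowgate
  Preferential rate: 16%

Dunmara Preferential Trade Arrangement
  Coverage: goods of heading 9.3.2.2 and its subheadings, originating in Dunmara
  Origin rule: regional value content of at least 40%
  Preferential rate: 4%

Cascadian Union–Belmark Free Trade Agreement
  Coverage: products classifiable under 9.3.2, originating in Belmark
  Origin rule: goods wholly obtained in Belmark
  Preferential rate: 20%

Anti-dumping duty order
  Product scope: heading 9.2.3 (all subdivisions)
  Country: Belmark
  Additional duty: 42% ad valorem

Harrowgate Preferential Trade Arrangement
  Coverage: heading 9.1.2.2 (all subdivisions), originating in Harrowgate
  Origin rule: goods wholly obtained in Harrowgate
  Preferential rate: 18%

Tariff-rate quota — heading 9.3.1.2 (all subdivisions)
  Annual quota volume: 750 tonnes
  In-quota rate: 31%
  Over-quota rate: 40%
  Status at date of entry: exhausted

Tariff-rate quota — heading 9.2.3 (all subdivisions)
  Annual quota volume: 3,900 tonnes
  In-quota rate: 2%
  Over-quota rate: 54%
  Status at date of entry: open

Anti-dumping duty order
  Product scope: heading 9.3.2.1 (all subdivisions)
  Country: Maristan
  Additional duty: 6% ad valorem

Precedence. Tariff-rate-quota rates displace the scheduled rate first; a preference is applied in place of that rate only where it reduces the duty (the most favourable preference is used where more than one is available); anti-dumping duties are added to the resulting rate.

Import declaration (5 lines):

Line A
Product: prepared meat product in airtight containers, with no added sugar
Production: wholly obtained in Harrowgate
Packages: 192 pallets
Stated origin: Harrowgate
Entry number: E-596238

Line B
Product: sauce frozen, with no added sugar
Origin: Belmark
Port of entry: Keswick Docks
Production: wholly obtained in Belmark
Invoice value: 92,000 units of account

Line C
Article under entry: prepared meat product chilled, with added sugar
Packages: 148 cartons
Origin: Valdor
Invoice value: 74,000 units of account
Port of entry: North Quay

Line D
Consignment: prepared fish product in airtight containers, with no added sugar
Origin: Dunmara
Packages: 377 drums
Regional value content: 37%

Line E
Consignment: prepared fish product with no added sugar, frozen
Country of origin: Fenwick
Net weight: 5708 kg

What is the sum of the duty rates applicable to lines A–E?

Line A: prepared meat product → 9.1; in airtight containers → 9.1.1; with no added sugar → 9.1.1.1. Scheduled 36%. Harrowgate agreement on 9.1.2: 9.1.1.1 not covered; Harrowgate agreement on 9.1.2.2: 9.1.1.1 not covered. → 36%.
Line B: sauce → 9.3; frozen → 9.3.2; with no added sugar → 9.3.2.2. Scheduled 15%. Belmark agreement on 9.3.2: wholly obtained → 20% available; preference 20% not lower than 15% → no reduction. → 15%.
Line C: prepared meat product → 9.1; chilled → 9.1.2; with added sugar → 9.1.2.2. Scheduled 11%. No special measure applies. → 11%.
Line D: prepared fish product → 9.2; in airtight containers → 9.2.1; with no added sugar → 9.2.1.1. Scheduled 11%. Dunmara agreement on 9.3.2.2: 9.2.1.1 not covered. → 11%.
Line E: prepared fish product → 9.2; frozen → 9.2.2; with no added sugar → 9.2.2.1. Scheduled 4%. No special measure applies. → 4%.
Sum: 36% + 15% + 11% + 11% + 4% = 77%.

77%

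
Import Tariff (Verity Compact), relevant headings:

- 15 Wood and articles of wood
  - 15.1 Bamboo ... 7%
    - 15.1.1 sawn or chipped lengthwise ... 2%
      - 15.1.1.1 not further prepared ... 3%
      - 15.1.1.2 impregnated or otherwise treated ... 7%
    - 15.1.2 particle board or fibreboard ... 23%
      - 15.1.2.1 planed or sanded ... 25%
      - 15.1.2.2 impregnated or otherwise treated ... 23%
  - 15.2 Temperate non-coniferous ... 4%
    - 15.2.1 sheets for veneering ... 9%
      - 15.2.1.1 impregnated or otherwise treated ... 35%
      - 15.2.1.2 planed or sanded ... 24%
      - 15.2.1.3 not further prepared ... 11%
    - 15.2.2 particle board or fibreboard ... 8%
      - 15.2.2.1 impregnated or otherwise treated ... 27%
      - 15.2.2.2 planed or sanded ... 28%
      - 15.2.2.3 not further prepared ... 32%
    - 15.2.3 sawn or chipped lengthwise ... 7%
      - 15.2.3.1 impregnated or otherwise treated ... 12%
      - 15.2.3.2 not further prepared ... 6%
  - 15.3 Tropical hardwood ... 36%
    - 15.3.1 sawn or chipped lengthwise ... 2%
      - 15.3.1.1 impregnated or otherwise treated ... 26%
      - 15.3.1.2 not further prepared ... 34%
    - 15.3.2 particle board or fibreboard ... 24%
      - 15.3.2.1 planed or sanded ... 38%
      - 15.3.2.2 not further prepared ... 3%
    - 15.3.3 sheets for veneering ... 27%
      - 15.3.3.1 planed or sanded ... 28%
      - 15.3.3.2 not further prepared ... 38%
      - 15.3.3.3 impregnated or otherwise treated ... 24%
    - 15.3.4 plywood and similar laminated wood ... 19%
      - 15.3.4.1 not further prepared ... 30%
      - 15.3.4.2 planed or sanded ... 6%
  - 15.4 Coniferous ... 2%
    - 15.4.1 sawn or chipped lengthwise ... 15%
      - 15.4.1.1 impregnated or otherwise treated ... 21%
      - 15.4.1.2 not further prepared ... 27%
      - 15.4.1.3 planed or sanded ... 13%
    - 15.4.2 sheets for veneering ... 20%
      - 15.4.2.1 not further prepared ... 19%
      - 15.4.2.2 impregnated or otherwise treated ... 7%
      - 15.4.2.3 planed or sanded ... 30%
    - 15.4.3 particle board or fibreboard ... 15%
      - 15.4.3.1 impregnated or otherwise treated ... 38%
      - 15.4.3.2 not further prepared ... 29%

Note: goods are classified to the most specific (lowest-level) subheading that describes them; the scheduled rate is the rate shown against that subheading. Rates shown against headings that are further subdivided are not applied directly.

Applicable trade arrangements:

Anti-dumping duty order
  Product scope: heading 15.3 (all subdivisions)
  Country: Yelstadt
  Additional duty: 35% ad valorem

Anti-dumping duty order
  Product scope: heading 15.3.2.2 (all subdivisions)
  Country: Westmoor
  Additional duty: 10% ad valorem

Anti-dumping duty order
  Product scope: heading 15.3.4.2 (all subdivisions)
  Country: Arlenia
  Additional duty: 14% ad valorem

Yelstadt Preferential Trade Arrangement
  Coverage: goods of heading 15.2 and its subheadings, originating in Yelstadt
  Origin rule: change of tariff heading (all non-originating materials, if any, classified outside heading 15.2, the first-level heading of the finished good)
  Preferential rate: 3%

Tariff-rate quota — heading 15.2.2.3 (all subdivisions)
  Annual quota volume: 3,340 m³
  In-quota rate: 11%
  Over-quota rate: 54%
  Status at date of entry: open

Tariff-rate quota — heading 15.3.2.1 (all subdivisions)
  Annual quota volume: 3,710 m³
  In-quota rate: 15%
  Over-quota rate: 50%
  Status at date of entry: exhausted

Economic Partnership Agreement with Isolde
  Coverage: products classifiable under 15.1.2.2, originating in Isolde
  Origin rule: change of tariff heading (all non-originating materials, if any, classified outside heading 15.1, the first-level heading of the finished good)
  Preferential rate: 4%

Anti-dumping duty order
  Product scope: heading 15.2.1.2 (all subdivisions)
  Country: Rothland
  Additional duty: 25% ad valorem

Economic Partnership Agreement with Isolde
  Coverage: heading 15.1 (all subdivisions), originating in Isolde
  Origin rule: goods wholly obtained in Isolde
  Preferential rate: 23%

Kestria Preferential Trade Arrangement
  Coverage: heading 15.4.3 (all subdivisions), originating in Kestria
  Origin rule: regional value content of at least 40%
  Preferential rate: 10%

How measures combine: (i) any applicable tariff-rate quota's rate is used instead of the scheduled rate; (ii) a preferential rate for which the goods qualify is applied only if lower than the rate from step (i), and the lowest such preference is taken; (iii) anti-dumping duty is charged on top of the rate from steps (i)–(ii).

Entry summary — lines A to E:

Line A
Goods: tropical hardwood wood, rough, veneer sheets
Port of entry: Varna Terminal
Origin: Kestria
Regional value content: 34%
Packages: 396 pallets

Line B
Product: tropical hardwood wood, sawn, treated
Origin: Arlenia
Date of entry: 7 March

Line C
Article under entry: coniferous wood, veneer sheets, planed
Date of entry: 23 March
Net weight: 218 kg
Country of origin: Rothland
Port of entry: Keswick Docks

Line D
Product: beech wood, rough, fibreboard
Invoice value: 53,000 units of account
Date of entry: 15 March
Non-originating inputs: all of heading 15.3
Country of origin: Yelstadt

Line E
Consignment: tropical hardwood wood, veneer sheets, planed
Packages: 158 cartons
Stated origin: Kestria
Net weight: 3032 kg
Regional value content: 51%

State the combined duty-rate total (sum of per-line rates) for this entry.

125%

Line A: tropical hardwood → 15.3; veneer sheets → 15.3.3; rough → 15.3.3.2. Scheduled 38%. Kestria agreement on 15.4.3: 15.3.3.2 not covered. → 38%.
Line B: tropical hardwood → 15.3; sawn → 15.3.1; treated → 15.3.1.1. Scheduled 26%. No special measure applies. → 26%.
Line C: coniferous → 15.4; veneer sheets → 15.4.2; planed → 15.4.2.3. Scheduled 30%. No special measure applies. → 30%.
Line D: beech → 15.2; fibreboard → 15.2.2; rough → 15.2.2.3. Scheduled 32%. quota on 15.2.2.3 open → in-quota 11%; Yelstadt agreement on 15.2: CTH met → 3% available; preferential 3%. → 3%.
Line E: tropical hardwood → 15.3; veneer sheets → 15.3.3; planed → 15.3.3.1. Scheduled 28%. Kestria agreement on 15.4.3: 15.3.3.1 not covered. → 28%.
Sum: 38% + 26% + 30% + 3% + 28% = 125%.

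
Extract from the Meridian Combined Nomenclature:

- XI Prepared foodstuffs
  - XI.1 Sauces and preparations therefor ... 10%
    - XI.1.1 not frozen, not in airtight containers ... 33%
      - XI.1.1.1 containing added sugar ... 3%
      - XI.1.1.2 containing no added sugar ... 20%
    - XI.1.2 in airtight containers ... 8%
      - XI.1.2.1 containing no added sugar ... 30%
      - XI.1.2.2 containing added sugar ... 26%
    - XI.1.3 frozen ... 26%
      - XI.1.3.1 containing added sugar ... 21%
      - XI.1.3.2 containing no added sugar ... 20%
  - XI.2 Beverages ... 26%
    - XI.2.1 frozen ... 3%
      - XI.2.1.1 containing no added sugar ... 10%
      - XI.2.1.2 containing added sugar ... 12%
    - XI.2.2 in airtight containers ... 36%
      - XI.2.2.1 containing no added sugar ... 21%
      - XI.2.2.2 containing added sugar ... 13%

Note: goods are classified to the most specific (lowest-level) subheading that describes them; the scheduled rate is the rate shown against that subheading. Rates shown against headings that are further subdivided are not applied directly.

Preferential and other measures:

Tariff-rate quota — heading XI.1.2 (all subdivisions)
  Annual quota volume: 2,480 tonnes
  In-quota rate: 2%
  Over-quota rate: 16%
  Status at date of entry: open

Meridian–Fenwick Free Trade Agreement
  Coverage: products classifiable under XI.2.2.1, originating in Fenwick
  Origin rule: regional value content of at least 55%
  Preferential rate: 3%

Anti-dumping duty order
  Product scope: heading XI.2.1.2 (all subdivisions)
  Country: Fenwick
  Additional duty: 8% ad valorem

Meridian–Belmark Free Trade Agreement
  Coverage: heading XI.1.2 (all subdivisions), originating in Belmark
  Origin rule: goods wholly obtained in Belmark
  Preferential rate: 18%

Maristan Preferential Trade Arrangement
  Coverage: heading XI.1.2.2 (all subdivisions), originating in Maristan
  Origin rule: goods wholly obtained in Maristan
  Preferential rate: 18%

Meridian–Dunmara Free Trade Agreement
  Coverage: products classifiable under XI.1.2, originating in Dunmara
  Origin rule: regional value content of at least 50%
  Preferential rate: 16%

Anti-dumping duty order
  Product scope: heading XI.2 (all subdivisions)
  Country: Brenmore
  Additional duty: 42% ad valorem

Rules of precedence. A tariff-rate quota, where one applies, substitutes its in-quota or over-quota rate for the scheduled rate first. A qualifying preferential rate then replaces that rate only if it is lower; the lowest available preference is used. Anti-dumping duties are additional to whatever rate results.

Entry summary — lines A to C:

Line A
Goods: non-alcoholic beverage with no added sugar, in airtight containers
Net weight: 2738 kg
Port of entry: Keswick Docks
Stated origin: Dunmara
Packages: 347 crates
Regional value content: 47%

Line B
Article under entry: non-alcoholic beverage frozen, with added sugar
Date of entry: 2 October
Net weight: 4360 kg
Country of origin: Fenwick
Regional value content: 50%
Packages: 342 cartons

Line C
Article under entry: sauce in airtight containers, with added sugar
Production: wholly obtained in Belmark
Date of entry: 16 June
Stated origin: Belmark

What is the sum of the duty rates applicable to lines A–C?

43%

Line A: non-alcoholic beverage → XI.2; in airtight containers → XI.2.2; with no added sugar → XI.2.2.1. Scheduled 21%. Dunmara agreement on XI.1.2: XI.2.2.1 not covered. → 21%.
Line B: non-alcoholic beverage → XI.2; frozen → XI.2.1; with added sugar → XI.2.1.2. Scheduled 12%. Fenwick agreement on XI.2.2.1: XI.2.1.2 not covered; anti-dumping (Fenwick, XI.2.1.2): +8%; total 12% + 8% = 20%. → 20%.
Line C: sauce → XI.1; in airtight containers → XI.1.2; with added sugar → XI.1.2.2. Scheduled 26%. quota on XI.1.2 open → in-quota 2%; Belmark agreement on XI.1.2: wholly obtained → 18% available; preference 18% not lower than 2% → no reduction. → 2%.
Sum: 21% + 20% + 2% = 43%.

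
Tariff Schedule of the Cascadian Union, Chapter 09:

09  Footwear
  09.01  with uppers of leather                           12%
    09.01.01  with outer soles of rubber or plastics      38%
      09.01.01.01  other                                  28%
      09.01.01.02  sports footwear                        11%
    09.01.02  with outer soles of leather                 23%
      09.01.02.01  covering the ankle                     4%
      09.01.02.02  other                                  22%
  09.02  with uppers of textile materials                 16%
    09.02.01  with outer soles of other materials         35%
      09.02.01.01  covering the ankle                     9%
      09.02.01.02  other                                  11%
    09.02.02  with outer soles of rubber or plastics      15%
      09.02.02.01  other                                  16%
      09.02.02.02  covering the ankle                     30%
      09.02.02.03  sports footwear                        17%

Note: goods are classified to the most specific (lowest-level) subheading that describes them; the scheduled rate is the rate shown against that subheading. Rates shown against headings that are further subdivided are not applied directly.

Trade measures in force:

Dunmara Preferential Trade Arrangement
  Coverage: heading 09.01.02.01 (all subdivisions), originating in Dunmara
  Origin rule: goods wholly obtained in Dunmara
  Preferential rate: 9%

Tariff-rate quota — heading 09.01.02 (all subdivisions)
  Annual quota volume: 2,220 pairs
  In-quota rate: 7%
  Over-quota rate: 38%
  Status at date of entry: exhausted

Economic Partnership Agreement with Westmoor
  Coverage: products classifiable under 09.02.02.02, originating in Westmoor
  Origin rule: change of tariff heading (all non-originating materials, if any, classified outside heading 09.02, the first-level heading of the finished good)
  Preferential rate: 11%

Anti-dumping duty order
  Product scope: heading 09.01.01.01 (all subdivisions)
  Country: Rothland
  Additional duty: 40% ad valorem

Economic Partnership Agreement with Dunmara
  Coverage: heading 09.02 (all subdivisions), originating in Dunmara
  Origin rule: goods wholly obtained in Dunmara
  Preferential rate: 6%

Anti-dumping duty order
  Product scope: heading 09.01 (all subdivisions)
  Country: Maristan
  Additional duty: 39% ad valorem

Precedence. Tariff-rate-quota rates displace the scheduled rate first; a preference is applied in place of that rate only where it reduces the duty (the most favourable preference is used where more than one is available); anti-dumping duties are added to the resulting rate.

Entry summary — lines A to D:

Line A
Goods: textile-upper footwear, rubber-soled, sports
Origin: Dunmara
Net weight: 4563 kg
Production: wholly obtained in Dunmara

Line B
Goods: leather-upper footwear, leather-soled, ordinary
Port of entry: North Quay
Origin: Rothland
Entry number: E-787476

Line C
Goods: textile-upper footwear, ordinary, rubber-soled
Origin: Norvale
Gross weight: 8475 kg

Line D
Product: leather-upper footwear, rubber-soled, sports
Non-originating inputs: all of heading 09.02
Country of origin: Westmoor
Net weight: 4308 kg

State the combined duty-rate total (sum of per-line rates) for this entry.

Line A: textile-upper → 09.02; rubber-soled → 09.02.02; sports → 09.02.02.03. Scheduled 17%. Dunmara agreement on 09.01.02.01: 09.02.02.03 not covered; Dunmara agreement on 09.02: wholly obtained → 6% available; preferential 6%. → 6%.
Line B: leather-upper → 09.01; leather-soled → 09.01.02; ordinary → 09.01.02.02. Scheduled 22%. quota on 09.01.02 exhausted → over-quota 38%. → 38%.
Line C: textile-upper → 09.02; rubber-soled → 09.02.02; ordinary → 09.02.02.01. Scheduled 16%. No special measure applies. → 16%.
Line D: leather-upper → 09.01; rubber-soled → 09.01.01; sports → 09.01.01.02. Scheduled 11%. Westmoor agreement on 09.02.02.02: 09.01.01.02 not covered. → 11%.
Sum: 6% + 38% + 16% + 11% = 71%.

71%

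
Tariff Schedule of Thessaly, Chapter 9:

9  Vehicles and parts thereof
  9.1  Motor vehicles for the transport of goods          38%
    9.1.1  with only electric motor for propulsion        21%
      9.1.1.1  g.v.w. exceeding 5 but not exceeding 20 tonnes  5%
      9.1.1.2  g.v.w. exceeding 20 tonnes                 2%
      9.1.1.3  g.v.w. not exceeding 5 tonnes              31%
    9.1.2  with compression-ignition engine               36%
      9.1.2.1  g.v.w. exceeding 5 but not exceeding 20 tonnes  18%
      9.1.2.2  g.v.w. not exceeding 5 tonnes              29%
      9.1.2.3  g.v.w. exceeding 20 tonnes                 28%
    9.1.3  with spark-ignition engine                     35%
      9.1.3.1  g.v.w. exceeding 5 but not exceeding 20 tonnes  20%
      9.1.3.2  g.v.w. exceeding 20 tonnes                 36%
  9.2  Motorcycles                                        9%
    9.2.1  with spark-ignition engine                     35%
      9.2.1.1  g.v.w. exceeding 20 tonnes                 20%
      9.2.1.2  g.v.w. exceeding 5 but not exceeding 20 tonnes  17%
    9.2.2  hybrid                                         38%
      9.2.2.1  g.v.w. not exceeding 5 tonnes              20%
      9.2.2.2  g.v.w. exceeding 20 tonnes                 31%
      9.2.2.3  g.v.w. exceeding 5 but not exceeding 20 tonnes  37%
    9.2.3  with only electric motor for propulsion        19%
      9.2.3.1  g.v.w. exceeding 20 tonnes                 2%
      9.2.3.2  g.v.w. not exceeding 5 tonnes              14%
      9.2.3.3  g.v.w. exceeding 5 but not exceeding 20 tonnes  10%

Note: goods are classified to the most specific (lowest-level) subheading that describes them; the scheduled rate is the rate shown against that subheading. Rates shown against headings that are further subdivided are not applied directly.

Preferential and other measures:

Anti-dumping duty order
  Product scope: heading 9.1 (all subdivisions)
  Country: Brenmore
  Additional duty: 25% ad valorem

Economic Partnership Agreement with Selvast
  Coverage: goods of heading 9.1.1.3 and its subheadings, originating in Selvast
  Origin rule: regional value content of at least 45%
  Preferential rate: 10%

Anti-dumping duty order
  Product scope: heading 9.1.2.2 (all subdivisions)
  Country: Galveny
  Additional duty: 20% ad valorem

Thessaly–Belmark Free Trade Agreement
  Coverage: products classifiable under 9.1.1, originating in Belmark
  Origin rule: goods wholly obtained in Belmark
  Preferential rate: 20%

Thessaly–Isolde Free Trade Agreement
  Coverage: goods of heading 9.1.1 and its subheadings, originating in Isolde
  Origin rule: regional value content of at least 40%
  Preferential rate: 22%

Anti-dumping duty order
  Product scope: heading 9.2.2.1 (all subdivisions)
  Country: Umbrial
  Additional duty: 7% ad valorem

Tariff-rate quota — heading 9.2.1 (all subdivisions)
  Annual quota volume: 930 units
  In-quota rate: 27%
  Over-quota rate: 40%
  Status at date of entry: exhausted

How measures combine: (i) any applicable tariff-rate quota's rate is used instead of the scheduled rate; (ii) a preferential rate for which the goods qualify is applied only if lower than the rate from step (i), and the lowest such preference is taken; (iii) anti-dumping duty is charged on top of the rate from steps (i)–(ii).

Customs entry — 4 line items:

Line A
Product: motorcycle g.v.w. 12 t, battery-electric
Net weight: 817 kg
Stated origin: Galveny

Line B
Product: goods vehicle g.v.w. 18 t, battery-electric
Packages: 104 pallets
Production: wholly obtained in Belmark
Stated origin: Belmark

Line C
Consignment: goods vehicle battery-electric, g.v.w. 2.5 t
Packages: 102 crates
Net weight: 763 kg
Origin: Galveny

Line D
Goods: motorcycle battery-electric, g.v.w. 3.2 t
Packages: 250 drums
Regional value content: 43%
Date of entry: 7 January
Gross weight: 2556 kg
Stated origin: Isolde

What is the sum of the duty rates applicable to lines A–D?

Line A: motorcycle → 9.2; battery-electric → 9.2.3; g.v.w. 12 t → 9.2.3.3. Scheduled 10%. No special measure applies. → 10%.
Line B: goods vehicle → 9.1; battery-electric → 9.1.1; g.v.w. 18 t → 9.1.1.1. Scheduled 5%. Belmark agreement on 9.1.1: wholly obtained → 20% available; preference 20% not lower than 5% → no reduction. → 5%.
Line C: goods vehicle → 9.1; battery-electric → 9.1.1; g.v.w. 2.5 t → 9.1.1.3. Scheduled 31%. No special measure applies. → 31%.
Line D: motorcycle → 9.2; battery-electric → 9.2.3; g.v.w. 3.2 t → 9.2.3.2. Scheduled 14%. Isolde agreement on 9.1.1: 9.2.3.2 not covered. → 14%.
Sum: 10% + 5% + 31% + 14% = 60%.

60%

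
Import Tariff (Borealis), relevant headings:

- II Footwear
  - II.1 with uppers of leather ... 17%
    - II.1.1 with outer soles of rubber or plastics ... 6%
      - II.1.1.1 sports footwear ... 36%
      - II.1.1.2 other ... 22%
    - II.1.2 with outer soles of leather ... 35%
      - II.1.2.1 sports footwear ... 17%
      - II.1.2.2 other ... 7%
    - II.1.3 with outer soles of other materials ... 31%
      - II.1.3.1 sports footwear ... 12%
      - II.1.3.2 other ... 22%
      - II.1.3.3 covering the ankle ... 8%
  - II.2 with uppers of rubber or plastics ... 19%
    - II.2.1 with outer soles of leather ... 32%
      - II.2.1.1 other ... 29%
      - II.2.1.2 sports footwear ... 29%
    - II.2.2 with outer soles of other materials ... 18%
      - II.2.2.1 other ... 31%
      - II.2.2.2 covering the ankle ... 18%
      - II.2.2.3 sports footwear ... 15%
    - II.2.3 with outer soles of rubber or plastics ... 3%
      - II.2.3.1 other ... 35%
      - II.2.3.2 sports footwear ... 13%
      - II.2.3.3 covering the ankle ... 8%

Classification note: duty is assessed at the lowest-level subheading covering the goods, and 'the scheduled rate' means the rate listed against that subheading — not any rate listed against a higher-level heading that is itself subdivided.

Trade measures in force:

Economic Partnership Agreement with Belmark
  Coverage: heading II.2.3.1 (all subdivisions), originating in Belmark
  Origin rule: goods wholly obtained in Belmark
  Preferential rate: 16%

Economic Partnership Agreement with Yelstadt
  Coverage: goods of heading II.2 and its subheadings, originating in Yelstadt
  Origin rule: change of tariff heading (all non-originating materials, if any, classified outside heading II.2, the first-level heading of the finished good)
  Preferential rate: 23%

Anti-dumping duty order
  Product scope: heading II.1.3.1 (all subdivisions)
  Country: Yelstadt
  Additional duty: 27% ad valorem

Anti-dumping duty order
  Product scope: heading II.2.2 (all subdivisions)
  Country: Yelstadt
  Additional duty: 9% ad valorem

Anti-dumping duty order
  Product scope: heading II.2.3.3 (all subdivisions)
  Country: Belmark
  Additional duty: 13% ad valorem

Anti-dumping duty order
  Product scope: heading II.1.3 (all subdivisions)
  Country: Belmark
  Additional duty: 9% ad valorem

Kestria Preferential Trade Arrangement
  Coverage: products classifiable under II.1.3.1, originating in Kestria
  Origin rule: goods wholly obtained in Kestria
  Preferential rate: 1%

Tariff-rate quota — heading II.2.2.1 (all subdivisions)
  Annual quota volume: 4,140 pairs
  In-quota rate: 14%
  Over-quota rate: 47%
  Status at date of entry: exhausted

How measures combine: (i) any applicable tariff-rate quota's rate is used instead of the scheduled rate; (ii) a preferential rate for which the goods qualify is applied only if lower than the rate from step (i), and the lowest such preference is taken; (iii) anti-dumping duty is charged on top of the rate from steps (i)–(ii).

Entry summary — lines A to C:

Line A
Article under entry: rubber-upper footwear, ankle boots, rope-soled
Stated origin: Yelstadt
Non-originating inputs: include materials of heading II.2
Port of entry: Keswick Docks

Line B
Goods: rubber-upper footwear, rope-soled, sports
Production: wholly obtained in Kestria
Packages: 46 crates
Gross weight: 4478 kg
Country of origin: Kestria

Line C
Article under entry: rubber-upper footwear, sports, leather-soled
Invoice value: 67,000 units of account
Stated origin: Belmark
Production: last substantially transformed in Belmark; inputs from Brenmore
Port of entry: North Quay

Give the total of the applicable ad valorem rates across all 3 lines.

71%

Line A: rubber-upper → II.2; rope-soled → II.2.2; ankle boots → II.2.2.2. Scheduled 18%. Yelstadt agreement on II.2: CTH not met; anti-dumping (Yelstadt, II.2.2): +9%; total 18% + 9% = 27%. → 27%.
Line B: rubber-upper → II.2; rope-soled → II.2.2; sports → II.2.2.3. Scheduled 15%. Kestria agreement on II.1.3.1: II.2.2.3 not covered. → 15%.
Line C: rubber-upper → II.2; leather-soled → II.2.1; sports → II.2.1.2. Scheduled 29%. Belmark agreement on II.2.3.1: II.2.1.2 not covered. → 29%.
Sum: 27% + 15% + 29% = 71%.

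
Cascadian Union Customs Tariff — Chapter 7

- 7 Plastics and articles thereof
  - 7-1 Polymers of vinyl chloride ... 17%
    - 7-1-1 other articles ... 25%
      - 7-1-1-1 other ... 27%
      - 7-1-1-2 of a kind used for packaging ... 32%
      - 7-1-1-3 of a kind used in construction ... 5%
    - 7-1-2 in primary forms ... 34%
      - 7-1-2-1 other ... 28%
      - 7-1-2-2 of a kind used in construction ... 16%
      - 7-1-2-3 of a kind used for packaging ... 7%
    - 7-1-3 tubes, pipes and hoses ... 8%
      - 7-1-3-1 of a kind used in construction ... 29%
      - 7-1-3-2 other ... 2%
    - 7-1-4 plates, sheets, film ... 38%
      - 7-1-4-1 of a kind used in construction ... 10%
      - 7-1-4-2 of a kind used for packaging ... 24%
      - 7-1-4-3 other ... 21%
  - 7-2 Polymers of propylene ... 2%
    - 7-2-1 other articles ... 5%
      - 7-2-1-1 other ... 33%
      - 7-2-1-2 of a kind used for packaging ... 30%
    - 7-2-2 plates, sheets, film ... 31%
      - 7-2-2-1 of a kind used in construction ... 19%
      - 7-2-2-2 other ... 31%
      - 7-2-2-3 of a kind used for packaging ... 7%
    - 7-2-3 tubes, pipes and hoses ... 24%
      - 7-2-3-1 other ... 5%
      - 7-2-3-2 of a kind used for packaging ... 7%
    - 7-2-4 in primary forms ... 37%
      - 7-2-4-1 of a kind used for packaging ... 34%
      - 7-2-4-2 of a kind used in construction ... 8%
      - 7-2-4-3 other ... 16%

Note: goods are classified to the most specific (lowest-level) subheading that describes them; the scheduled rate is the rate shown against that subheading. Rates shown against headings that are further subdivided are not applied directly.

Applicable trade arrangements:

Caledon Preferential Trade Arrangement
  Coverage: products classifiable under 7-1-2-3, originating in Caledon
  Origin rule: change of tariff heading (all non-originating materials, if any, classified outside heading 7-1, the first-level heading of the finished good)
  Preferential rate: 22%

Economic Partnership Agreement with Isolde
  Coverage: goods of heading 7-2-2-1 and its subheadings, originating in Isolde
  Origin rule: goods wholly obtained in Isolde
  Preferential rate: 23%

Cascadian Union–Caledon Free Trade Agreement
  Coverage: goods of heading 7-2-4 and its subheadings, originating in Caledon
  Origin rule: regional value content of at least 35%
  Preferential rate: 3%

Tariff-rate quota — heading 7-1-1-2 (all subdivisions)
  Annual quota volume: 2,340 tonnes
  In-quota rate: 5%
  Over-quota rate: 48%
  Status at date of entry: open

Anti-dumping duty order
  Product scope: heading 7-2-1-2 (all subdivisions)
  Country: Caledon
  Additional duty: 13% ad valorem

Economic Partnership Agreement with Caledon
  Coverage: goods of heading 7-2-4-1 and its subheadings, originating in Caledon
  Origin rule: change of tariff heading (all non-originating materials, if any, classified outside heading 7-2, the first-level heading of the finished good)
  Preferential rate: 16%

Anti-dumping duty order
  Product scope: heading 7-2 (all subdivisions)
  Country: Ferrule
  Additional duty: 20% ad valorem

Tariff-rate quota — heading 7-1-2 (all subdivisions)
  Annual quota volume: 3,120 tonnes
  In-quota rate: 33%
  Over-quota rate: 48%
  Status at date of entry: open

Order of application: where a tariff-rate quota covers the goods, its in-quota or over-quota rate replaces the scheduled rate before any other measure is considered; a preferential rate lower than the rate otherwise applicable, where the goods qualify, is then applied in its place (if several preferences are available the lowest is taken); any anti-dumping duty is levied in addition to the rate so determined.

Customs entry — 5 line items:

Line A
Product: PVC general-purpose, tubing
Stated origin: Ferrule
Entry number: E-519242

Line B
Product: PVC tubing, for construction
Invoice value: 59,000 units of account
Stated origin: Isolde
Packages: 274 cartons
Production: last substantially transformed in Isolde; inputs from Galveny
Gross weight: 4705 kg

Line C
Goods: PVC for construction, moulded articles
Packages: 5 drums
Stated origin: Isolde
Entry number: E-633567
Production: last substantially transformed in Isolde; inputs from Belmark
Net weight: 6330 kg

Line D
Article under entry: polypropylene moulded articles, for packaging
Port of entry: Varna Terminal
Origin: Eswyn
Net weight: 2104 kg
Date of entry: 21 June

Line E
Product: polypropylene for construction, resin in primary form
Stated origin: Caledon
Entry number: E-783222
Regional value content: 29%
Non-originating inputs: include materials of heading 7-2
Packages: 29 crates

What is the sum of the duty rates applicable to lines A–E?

74%

Line A: PVC → 7-1; tubing → 7-1-3; general-purpose → 7-1-3-2. Scheduled 2%. No special measure applies. → 2%.
Line B: PVC → 7-1; tubing → 7-1-3; for construction → 7-1-3-1. Scheduled 29%. Isolde agreement on 7-2-2-1: 7-1-3-1 not covered. → 29%.
Line C: PVC → 7-1; moulded articles → 7-1-1; for construction → 7-1-1-3. Scheduled 5%. Isolde agreement on 7-2-2-1: 7-1-1-3 not covered. → 5%.
Line D: polypropylene → 7-2; moulded articles → 7-2-1; for packaging → 7-2-1-2. Scheduled 30%. No special measure applies. → 30%.
Line E: polypropylene → 7-2; resin in primary form → 7-2-4; for construction → 7-2-4-2. Scheduled 8%. Caledon agreement on 7-1-2-3: 7-2-4-2 not covered; Caledon agreement on 7-2-4: RVC < 35%; Caledon agreement on 7-2-4-1: 7-2-4-2 not covered. → 8%.
Sum: 2% + 29% + 5% + 30% + 8% = 74%.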